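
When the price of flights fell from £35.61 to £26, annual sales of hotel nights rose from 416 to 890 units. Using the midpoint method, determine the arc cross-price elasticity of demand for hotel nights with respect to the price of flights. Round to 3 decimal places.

-2.327

ΔQ_A = 890 − 416 = 474; ΔP_B = 26 − 35.61 = -9.61.
Midpoints: Q̄_A = 653.0, P̄_B = 30.80.
ε = (ΔQ_A/Q̄_A)/(ΔP_B/P̄_B) = (474/653.0)/(-9.61/30.80) ≈ -2.327.
ε < 0: hotel nights and flights are complements.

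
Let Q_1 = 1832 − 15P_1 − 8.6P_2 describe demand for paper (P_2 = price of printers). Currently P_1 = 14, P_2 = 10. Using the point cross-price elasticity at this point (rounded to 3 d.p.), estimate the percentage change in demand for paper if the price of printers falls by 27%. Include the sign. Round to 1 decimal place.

1.5%

At P_1 = 14, P_2 = 10: Q_1 = 1536.
∂Q_1/∂P_2 = -8.6.
ε = (∂Q_1/∂P_2)(P_2/Q_1) = -8.6000 × 10/1536 ≈ -0.056.
%ΔQ_1 ≈ ε × %ΔP_2 = -0.056 × (-27%) = 1.5%.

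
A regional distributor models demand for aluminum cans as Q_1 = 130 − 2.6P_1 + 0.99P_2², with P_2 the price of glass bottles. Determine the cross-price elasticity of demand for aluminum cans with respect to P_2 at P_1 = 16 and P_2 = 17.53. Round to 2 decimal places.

At P_1 = 16 and P_2 = 17.53: Q_1 = 392.628.
∂Q_1/∂P_2 = 1.98P_2 = 1.98(17.53) = 34.7094.
ε = (∂Q_1/∂P_2)(P_2/Q_1) = 34.7094 × (17.53/392.628) ≈ 1.55.

1.55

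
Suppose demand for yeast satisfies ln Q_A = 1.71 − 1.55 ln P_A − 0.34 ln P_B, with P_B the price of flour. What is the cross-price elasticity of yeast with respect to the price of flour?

-0.34

In a log-linear (constant-elasticity) demand function, the coefficient on ln P_B is the cross-price elasticity.
ε = -0.34. Negative, so yeast and flour are complements.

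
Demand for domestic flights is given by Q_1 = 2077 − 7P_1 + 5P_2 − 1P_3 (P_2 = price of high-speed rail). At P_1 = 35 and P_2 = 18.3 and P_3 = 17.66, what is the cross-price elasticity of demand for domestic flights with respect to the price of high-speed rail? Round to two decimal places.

0.05

At P_1 = 35 and P_2 = 18.3 and P_3 = 17.66: Q_1 = 1905.84.
∂Q_1/∂P_2 = 5.
ε = (∂Q_1/∂P_2)(P_2/Q_1) = 5 × (18.3/1905.84) ≈ 0.05.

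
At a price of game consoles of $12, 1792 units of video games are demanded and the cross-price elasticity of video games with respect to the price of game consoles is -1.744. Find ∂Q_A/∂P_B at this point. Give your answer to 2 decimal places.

-260.44

ε = (∂Q_A/∂P_B)·(P_B/Q_A) ⇒ ∂Q_A/∂P_B = ε·Q_A/P_B = -1.744 × 1792/12 ≈ -260.44.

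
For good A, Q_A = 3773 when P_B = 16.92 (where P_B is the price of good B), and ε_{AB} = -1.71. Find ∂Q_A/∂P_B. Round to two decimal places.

-381.31

ε = (∂Q_A/∂P_B)·(P_B/Q_A) ⇒ ∂Q_A/∂P_B = ε·Q_A/P_B = -1.71 × 3773/16.92 ≈ -381.31.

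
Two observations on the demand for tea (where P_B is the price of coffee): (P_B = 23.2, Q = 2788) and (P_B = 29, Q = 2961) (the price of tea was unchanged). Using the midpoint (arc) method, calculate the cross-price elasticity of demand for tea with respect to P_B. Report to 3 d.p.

ΔQ_A = 2961 − 2788 = 173; ΔP_B = 29 − 23.2 = 5.8.
Midpoints: Q̄_A = 2874.5, P̄_B = 26.10.
ε = (ΔQ_A/Q̄_A)/(ΔP_B/P̄_B) = (173/2874.5)/(5.8/26.10) ≈ 0.271.
ε > 0: tea and coffee are substitutes.

0.271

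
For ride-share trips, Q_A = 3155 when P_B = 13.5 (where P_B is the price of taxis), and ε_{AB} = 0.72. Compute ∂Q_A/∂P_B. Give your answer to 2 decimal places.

168.27

ε = (∂Q_A/∂P_B)·(P_B/Q_A) ⇒ ∂Q_A/∂P_B = ε·Q_A/P_B = 0.72 × 3155/13.5 ≈ 168.27.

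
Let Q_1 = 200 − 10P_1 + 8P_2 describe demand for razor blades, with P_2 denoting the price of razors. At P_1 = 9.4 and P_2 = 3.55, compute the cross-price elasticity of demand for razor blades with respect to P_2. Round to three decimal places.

0.211

At P_1 = 9.4 and P_2 = 3.55: Q_1 = 134.4.
∂Q_1/∂P_2 = 8.
ε = (∂Q_1/∂P_2)(P_2/Q_1) = 8 × (3.55/134.4) ≈ 0.211.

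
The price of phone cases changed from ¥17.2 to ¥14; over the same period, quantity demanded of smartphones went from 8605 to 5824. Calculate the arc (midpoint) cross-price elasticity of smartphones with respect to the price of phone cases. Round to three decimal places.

1.879

ΔQ_A = 5824 − 8605 = -2781; ΔP_B = 14 − 17.2 = -3.2.
Midpoints: Q̄_A = 7214.5, P̄_B = 15.60.
ε = (ΔQ_A/Q̄_A)/(ΔP_B/P̄_B) = (-2781/7214.5)/(-3.2/15.60) ≈ 1.879.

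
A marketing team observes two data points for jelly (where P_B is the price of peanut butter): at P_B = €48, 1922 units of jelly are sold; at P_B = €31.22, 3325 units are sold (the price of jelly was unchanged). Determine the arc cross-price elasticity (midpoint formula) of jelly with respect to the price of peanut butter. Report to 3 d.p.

ΔQ_A = 3325 − 1922 = 1403; ΔP_B = 31.22 − 48 = -16.78.
Midpoints: Q̄_A = 2623.5, P̄_B = 39.61.
ε = (ΔQ_A/Q̄_A)/(ΔP_B/P̄_B) = (1403/2623.5)/(-16.78/39.61) ≈ -1.262.
ε < 0: jelly and peanut butter are complements.

-1.262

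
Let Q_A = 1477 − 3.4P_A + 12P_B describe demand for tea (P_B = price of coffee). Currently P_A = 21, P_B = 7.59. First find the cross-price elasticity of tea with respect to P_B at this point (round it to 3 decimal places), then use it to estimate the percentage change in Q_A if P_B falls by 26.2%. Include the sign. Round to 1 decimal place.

-1.6%

At P_A = 21, P_B = 7.59: Q_A = 1496.68.
∂Q_A/∂P_B = 12.
ε = (∂Q_A/∂P_B)(P_B/Q_A) = 12.0000 × 7.59/1496.68 ≈ 0.061.
%ΔQ_A ≈ ε × %ΔP_B = 0.061 × (-26.2%) = -1.6%.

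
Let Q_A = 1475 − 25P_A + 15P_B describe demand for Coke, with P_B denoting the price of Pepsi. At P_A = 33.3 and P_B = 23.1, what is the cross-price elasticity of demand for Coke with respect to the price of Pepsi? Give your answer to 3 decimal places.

At P_A = 33.3 and P_B = 23.1: Q_A = 989.
∂Q_A/∂P_B = 15.
ε = (∂Q_A/∂P_B)(P_B/Q_A) = 15 × (23.1/989) ≈ 0.350.
Since ε > 0, Coke and Pepsi are substitutes.

0.350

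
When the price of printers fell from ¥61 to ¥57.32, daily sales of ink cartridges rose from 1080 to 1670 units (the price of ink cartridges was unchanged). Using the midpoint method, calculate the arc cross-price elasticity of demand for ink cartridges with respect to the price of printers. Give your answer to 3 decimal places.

ΔQ_A = 1670 − 1080 = 590; ΔP_B = 57.32 − 61 = -3.68.
Midpoints: Q̄_A = 1375.0, P̄_B = 59.16.
ε = (ΔQ_A/Q̄_A)/(ΔP_B/P̄_B) = (590/1375.0)/(-3.68/59.16) ≈ -6.898.
ε < 0: ink cartridges and printers are complements.

-6.898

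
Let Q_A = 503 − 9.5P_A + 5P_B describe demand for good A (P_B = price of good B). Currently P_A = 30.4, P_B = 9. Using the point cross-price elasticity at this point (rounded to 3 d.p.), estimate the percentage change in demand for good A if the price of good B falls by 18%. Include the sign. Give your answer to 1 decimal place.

-3.1%

At P_A = 30.4, P_B = 9: Q_A = 259.2.
∂Q_A/∂P_B = 5.
ε = (∂Q_A/∂P_B)(P_B/Q_A) = 5.0000 × 9/259.2 ≈ 0.174.
%ΔQ_A ≈ ε × %ΔP_B = 0.174 × (-18%) = -3.1%.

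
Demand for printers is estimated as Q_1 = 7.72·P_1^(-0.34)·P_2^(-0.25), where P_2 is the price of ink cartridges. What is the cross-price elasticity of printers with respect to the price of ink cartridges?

In a log-linear (constant-elasticity) demand function, the coefficient on the exponent of P_2 is the cross-price elasticity.
ε = -0.25. Negative, so printers and ink cartridges are complements.

-0.25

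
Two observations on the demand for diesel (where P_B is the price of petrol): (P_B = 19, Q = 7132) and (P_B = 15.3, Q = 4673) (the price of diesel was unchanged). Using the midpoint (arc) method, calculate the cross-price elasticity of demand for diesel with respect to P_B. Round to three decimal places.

1.931

ΔQ_A = 4673 − 7132 = -2459; ΔP_B = 15.3 − 19 = -3.7.
Midpoints: Q̄_A = 5902.5, P̄_B = 17.15.
ε = (ΔQ_A/Q̄_A)/(ΔP_B/P̄_B) = (-2459/5902.5)/(-3.7/17.15) ≈ 1.931.
ε > 0: diesel and petrol are substitutes.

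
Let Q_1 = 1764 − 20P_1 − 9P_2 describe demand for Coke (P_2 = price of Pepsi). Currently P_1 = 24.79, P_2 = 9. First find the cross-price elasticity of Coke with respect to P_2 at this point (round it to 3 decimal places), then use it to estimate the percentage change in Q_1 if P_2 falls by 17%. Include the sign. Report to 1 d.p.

At P_1 = 24.79, P_2 = 9: Q_1 = 1187.2.
∂Q_1/∂P_2 = -9.
ε = (∂Q_1/∂P_2)(P_2/Q_1) = -9.0000 × 9/1187.2 ≈ -0.068.
%ΔQ_1 ≈ ε × %ΔP_2 = -0.068 × (-17%) = 1.2%.

1.2%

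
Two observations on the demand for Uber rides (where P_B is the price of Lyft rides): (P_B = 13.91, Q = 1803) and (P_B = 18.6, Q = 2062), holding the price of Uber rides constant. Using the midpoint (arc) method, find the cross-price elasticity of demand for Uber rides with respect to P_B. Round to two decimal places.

0.46

ΔQ_A = 2062 − 1803 = 259; ΔP_B = 18.6 − 13.91 = 4.69.
Midpoints: Q̄_A = 1932.5, P̄_B = 16.26.
ε = (ΔQ_A/Q̄_A)/(ΔP_B/P̄_B) = (259/1932.5)/(4.69/16.26) ≈ 0.46.
ε > 0: Uber rides and Lyft rides are substitutes.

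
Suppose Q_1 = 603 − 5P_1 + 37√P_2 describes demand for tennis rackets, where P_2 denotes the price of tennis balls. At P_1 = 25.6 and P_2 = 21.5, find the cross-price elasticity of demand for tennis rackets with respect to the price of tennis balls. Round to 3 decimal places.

0.133

At P_1 = 25.6 and P_2 = 21.5: Q_1 = 646.562.
∂Q_1/∂P_2 = 37/(2√P_2) = 37/(2√21.5) = 3.9898.
ε = (∂Q_1/∂P_2)(P_2/Q_1) = 3.9898 × (21.5/646.562) ≈ 0.133.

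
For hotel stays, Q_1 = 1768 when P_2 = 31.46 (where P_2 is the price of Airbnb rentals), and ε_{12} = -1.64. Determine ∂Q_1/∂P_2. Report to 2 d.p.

ε = (∂Q_1/∂P_2)·(P_2/Q_1) ⇒ ∂Q_1/∂P_2 = ε·Q_1/P_2 = -1.64 × 1768/31.46 ≈ -92.17.

-92.17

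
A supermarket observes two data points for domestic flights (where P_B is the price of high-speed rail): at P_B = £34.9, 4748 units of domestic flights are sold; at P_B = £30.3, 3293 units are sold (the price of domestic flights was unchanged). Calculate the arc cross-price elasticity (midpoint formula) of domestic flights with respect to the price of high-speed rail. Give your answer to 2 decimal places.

2.56

ΔQ_A = 3293 − 4748 = -1455; ΔP_B = 30.3 − 34.9 = -4.6.
Midpoints: Q̄_A = 4020.5, P̄_B = 32.60.
ε = (ΔQ_A/Q̄_A)/(ΔP_B/P̄_B) = (-1455/4020.5)/(-4.6/32.60) ≈ 2.56.
ε > 0: domestic flights and high-speed rail are substitutes.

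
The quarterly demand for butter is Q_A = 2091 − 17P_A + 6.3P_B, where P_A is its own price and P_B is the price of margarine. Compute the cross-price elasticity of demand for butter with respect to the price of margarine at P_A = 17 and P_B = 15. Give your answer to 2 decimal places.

At P_A = 17 and P_B = 15: Q_A = 1896.5.
∂Q_A/∂P_B = 6.3.
ε = (∂Q_A/∂P_B)(P_B/Q_A) = 6.3 × (15/1896.5) ≈ 0.05.

0.05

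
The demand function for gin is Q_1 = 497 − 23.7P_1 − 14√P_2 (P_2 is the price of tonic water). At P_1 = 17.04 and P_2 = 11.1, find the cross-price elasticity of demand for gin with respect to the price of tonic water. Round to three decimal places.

-0.501

At P_1 = 17.04 and P_2 = 11.1: Q_1 = 46.509.
∂Q_1/∂P_2 = -14/(2√P_2) = -14/(2√11.1) = -2.1011.
ε = (∂Q_1/∂P_2)(P_2/Q_1) = -2.1011 × (11.1/46.509) ≈ -0.501.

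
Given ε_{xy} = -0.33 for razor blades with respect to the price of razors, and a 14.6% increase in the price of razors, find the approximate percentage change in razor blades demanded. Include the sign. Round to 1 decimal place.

%ΔQ ≈ ε × %ΔP of razors = -0.33 × (14.6%) = -4.8%.

-4.8%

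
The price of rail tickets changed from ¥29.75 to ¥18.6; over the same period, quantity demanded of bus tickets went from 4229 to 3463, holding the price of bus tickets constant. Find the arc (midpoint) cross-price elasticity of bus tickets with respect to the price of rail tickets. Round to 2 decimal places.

ΔQ_A = 3463 − 4229 = -766; ΔP_B = 18.6 − 29.75 = -11.15.
Midpoints: Q̄_A = 3846.0, P̄_B = 24.18.
ε = (ΔQ_A/Q̄_A)/(ΔP_B/P̄_B) = (-766/3846.0)/(-11.15/24.18) ≈ 0.43.
ε > 0: bus tickets and rail tickets are substitutes.

0.43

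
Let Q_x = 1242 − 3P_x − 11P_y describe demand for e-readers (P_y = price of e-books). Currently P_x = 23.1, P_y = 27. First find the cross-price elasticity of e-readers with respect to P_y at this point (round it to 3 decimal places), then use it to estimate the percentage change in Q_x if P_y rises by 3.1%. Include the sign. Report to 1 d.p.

-1.1%

At P_x = 23.1, P_y = 27: Q_x = 875.7.
∂Q_x/∂P_y = -11.
ε = (∂Q_x/∂P_y)(P_y/Q_x) = -11.0000 × 27/875.7 ≈ -0.339.
%ΔQ_x ≈ ε × %ΔP_y = -0.339 × (3.1%) = -1.1%.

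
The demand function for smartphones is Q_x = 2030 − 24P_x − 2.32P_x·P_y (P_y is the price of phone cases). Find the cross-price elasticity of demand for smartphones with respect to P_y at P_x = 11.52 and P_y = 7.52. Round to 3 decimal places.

-0.129

At P_x = 11.52 and P_y = 7.52: Q_x = 1552.537.
∂Q_x/∂P_y = -2.32P_x = -2.32(11.52) = -26.7264.
ε = (∂Q_x/∂P_y)(P_y/Q_x) = -26.7264 × (7.52/1552.537) ≈ -0.129.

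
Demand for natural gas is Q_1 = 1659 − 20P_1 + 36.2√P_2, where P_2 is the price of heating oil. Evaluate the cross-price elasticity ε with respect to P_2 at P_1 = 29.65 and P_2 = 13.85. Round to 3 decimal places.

0.056

At P_1 = 29.65 and P_2 = 13.85: Q_1 = 1200.720.
∂Q_1/∂P_2 = 36.2/(2√P_2) = 36.2/(2√13.85) = 4.8636.
ε = (∂Q_1/∂P_2)(P_2/Q_1) = 4.8636 × (13.85/1200.720) ≈ 0.056.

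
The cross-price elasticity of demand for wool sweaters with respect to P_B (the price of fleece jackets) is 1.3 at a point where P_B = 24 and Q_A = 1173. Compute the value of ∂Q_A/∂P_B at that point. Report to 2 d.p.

63.54

ε = (∂Q_A/∂P_B)·(P_B/Q_A) ⇒ ∂Q_A/∂P_B = ε·Q_A/P_B = 1.3 × 1173/24 ≈ 63.54.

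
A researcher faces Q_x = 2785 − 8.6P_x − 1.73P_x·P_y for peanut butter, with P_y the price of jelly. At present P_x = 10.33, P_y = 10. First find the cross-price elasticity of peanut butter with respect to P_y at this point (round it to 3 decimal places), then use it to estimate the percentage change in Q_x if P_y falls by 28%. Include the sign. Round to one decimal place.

At P_x = 10.33, P_y = 10: Q_x = 2517.453.
∂Q_x/∂P_y = -1.73P_x = -17.8709.
ε = (∂Q_x/∂P_y)(P_y/Q_x) = -17.8709 × 10/2517.453 ≈ -0.071.
%ΔQ_x ≈ ε × %ΔP_y = -0.071 × (-28%) = 2.0%.

2.0%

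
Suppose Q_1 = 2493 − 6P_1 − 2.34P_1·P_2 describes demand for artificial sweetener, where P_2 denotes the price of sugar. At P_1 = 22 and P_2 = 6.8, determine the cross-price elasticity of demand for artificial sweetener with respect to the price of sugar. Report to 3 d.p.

-0.174

At P_1 = 22 and P_2 = 6.8: Q_1 = 2010.936.
∂Q_1/∂P_2 = -2.34P_1 = -2.34(22) = -51.4800.
ε = (∂Q_1/∂P_2)(P_2/Q_1) = -51.4800 × (6.8/2010.936) ≈ -0.174.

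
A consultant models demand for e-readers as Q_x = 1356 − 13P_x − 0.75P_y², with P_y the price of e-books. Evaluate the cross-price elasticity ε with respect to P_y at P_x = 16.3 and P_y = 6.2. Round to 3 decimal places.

-0.052

At P_x = 16.3 and P_y = 6.2: Q_x = 1115.27.
∂Q_x/∂P_y = -1.5P_y = -1.5(6.2) = -9.3000.
ε = (∂Q_x/∂P_y)(P_y/Q_x) = -9.3000 × (6.2/1115.27) ≈ -0.052.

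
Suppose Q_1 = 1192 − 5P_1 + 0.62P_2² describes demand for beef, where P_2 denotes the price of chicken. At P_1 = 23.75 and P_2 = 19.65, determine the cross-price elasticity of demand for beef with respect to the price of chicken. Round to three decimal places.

At P_1 = 23.75 and P_2 = 19.65: Q_1 = 1312.646.
∂Q_1/∂P_2 = 1.24P_2 = 1.24(19.65) = 24.3660.
ε = (∂Q_1/∂P_2)(P_2/Q_1) = 24.3660 × (19.65/1312.646) ≈ 0.365.
ε > 0: substitutes.

0.365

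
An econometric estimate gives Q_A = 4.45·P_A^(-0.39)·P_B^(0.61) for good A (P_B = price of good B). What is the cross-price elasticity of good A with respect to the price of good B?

In a log-linear (constant-elasticity) demand function, the coefficient on the exponent of P_B is the cross-price elasticity.
ε = 0.61. Positive, so good A and good B are substitutes.

0.61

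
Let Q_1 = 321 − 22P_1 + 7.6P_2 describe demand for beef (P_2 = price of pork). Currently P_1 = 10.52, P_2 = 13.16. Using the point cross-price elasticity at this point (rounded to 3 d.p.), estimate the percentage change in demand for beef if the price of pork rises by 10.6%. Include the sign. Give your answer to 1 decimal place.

At P_1 = 10.52, P_2 = 13.16: Q_1 = 189.576.
∂Q_1/∂P_2 = 7.6.
ε = (∂Q_1/∂P_2)(P_2/Q_1) = 7.6000 × 13.16/189.576 ≈ 0.528.
%ΔQ_1 ≈ ε × %ΔP_2 = 0.528 × (10.6%) = 5.6%.

5.6%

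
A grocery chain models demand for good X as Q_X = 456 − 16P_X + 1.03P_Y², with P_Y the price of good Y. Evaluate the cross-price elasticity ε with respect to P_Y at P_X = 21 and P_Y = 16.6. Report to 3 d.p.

At P_X = 21 and P_Y = 16.6: Q_X = 403.827.
∂Q_X/∂P_Y = 2.06P_Y = 2.06(16.6) = 34.1960.
ε = (∂Q_X/∂P_Y)(P_Y/Q_X) = 34.1960 × (16.6/403.827) ≈ 1.406.
ε > 0: substitutes.

1.406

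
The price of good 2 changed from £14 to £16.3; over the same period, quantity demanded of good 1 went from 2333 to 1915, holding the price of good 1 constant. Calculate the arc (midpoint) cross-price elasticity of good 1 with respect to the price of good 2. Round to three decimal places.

ΔQ_1 = 1915 − 2333 = -418; ΔP_2 = 16.3 − 14 = 2.3.
Midpoints: Q̄_1 = 2124.0, P̄_2 = 15.15.
ε = (ΔQ_1/Q̄_1)/(ΔP_2/P̄_2) = (-418/2124.0)/(2.3/15.15) ≈ -1.296.
ε < 0: good 1 and good 2 are complements.

-1.296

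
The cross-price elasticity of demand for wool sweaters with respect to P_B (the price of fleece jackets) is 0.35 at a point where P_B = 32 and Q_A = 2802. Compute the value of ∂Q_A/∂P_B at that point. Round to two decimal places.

30.65

ε = (∂Q_A/∂P_B)·(P_B/Q_A) ⇒ ∂Q_A/∂P_B = ε·Q_A/P_B = 0.35 × 2802/32 ≈ 30.65.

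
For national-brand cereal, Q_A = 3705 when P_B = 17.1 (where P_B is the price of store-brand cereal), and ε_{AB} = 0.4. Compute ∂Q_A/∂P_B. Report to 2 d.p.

86.67

ε = (∂Q_A/∂P_B)·(P_B/Q_A) ⇒ ∂Q_A/∂P_B = ε·Q_A/P_B = 0.4 × 3705/17.1 ≈ 86.67.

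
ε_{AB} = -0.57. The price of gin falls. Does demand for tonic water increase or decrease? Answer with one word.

ε < 0 and the price of gin falls, so the quantity of tonic water moves in the opposite direction: it increases.

increase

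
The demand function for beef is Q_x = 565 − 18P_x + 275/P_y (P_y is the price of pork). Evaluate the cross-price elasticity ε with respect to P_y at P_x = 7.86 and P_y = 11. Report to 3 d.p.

-0.056

At P_x = 7.86 and P_y = 11: Q_x = 448.52.
∂Q_x/∂P_y = −275/P_y² = -2.2727.
ε = (∂Q_x/∂P_y)(P_y/Q_x) = -2.2727 × (11/448.52) ≈ -0.056.
ε < 0: complements.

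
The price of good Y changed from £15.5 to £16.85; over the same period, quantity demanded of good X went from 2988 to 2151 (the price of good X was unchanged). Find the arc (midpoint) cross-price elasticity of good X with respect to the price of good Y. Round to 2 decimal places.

-3.90

ΔQ_X = 2151 − 2988 = -837; ΔP_Y = 16.85 − 15.5 = 1.35.
Midpoints: Q̄_X = 2569.5, P̄_Y = 16.18.
ε = (ΔQ_X/Q̄_X)/(ΔP_Y/P̄_Y) = (-837/2569.5)/(1.35/16.18) ≈ -3.90.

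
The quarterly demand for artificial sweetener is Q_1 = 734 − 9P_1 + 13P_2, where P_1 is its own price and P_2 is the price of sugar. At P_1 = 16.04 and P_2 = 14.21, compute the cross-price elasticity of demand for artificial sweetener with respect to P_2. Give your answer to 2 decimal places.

At P_1 = 16.04 and P_2 = 14.21: Q_1 = 774.37.
∂Q_1/∂P_2 = 13.
ε = (∂Q_1/∂P_2)(P_2/Q_1) = 13 × (14.21/774.37) ≈ 0.24.
Since ε > 0, artificial sweetener and sugar are substitutes.

0.24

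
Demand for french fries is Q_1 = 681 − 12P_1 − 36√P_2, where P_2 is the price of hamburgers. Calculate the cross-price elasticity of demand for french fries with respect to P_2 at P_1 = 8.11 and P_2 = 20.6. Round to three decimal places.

At P_1 = 8.11 and P_2 = 20.6: Q_1 = 420.286.
∂Q_1/∂P_2 = -36/(2√P_2) = -36/(2√20.6) = -3.9659.
ε = (∂Q_1/∂P_2)(P_2/Q_1) = -3.9659 × (20.6/420.286) ≈ -0.194.
ε < 0: complements.

-0.194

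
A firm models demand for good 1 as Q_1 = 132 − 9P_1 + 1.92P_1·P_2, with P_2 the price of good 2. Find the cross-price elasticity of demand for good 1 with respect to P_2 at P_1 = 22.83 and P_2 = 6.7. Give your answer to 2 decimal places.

1.33

At P_1 = 22.83 and P_2 = 6.7: Q_1 = 220.215.
∂Q_1/∂P_2 = 1.92P_1 = 1.92(22.83) = 43.8336.
ε = (∂Q_1/∂P_2)(P_2/Q_1) = 43.8336 × (6.7/220.215) ≈ 1.33.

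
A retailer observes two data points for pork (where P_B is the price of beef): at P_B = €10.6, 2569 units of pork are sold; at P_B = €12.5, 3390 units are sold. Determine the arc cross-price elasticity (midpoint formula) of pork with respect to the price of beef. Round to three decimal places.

1.675

ΔQ_A = 3390 − 2569 = 821; ΔP_B = 12.5 − 10.6 = 1.9.
Midpoints: Q̄_A = 2979.5, P̄_B = 11.55.
ε = (ΔQ_A/Q̄_A)/(ΔP_B/P̄_B) = (821/2979.5)/(1.9/11.55) ≈ 1.675.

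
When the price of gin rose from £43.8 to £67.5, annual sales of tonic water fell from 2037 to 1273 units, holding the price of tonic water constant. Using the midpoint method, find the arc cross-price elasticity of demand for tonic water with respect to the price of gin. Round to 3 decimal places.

ΔQ_A = 1273 − 2037 = -764; ΔP_B = 67.5 − 43.8 = 23.7.
Midpoints: Q̄_A = 1655.0, P̄_B = 55.65.
ε = (ΔQ_A/Q̄_A)/(ΔP_B/P̄_B) = (-764/1655.0)/(23.7/55.65) ≈ -1.084.
ε < 0: tonic water and gin are complements.

-1.084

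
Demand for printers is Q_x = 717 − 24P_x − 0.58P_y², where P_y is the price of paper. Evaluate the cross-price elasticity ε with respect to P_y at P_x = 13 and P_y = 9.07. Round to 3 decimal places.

-0.267

At P_x = 13 and P_y = 9.07: Q_x = 357.286.
∂Q_x/∂P_y = -1.16P_y = -1.16(9.07) = -10.5212.
ε = (∂Q_x/∂P_y)(P_y/Q_x) = -10.5212 × (9.07/357.286) ≈ -0.267.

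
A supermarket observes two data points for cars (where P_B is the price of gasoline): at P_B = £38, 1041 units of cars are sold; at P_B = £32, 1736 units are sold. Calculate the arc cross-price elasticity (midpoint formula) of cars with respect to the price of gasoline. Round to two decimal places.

-2.92

ΔQ_A = 1736 − 1041 = 695; ΔP_B = 32 − 38 = -6.
Midpoints: Q̄_A = 1388.5, P̄_B = 35.00.
ε = (ΔQ_A/Q̄_A)/(ΔP_B/P̄_B) = (695/1388.5)/(-6/35.00) ≈ -2.92.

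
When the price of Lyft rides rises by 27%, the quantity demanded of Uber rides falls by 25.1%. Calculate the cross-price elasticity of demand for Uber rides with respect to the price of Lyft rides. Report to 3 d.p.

-0.930

ε = (%ΔQ of Uber rides) / (%ΔP of Lyft rides) = (-25.1%) / (27%) ≈ -0.930.
Negative cross-price elasticity: complements.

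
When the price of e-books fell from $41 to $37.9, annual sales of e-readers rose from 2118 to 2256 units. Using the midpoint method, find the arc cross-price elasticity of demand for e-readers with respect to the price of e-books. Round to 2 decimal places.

-0.80

ΔQ_A = 2256 − 2118 = 138; ΔP_B = 37.9 − 41 = -3.1.
Midpoints: Q̄_A = 2187.0, P̄_B = 39.45.
ε = (ΔQ_A/Q̄_A)/(ΔP_B/P̄_B) = (138/2187.0)/(-3.1/39.45) ≈ -0.80.
ε < 0: e-readers and e-books are complements.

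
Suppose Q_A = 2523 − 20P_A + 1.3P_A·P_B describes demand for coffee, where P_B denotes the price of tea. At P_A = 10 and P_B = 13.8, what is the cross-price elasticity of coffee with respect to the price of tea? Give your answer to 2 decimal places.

0.07

At P_A = 10 and P_B = 13.8: Q_A = 2502.4.
∂Q_A/∂P_B = 1.3P_A = 1.3(10) = 13.0000.
ε = (∂Q_A/∂P_B)(P_B/Q_A) = 13.0000 × (13.8/2502.4) ≈ 0.07.
ε > 0: substitutes.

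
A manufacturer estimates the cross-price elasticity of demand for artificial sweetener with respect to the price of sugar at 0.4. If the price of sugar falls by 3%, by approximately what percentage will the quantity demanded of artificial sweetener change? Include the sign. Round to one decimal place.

-1.2%

%ΔQ ≈ ε × %ΔP of sugar = 0.4 × (-3%) = -1.2%.
Demand for artificial sweetener falls by about 1.2%.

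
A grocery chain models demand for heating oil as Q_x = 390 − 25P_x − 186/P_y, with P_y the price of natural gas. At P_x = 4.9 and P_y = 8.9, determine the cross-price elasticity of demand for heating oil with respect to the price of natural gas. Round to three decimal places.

0.085

At P_x = 4.9 and P_y = 8.9: Q_x = 246.601.
∂Q_x/∂P_y = 186/P_y² = 2.3482.
ε = (∂Q_x/∂P_y)(P_y/Q_x) = 2.3482 × (8.9/246.601) ≈ 0.085.
ε > 0: substitutes.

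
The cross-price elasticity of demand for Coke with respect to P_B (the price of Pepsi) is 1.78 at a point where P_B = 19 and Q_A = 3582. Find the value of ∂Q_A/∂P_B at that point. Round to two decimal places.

335.58

ε = (∂Q_A/∂P_B)·(P_B/Q_A) ⇒ ∂Q_A/∂P_B = ε·Q_A/P_B = 1.78 × 3582/19 ≈ 335.58.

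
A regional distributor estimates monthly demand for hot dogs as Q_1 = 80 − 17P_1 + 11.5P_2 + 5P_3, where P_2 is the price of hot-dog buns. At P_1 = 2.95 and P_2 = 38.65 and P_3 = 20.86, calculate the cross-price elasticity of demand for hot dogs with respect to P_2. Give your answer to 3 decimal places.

0.768

At P_1 = 2.95 and P_2 = 38.65 and P_3 = 20.86: Q_1 = 578.625.
∂Q_1/∂P_2 = 11.5.
ε = (∂Q_1/∂P_2)(P_2/Q_1) = 11.5 × (38.65/578.625) ≈ 0.768.
Since ε > 0, hot dogs and hot-dog buns are substitutes.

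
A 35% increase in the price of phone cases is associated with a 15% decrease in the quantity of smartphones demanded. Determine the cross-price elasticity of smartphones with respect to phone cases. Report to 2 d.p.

ε = (%ΔQ of smartphones) / (%ΔP of phone cases) = (-15%) / (35%) ≈ -0.43.
Negative cross-price elasticity: complements.

-0.43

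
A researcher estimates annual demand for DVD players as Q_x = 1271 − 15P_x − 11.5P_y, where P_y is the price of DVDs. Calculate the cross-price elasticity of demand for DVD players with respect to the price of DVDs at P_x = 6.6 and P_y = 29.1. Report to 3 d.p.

At P_x = 6.6 and P_y = 29.1: Q_x = 837.35.
∂Q_x/∂P_y = -11.5.
ε = (∂Q_x/∂P_y)(P_y/Q_x) = -11.5 × (29.1/837.35) ≈ -0.400.
Since ε < 0, DVD players and DVDs are complements.

-0.400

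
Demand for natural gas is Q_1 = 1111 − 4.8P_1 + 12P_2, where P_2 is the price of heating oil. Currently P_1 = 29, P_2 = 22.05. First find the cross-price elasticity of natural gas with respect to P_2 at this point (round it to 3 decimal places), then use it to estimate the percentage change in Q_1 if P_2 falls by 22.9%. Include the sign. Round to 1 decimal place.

-4.9%

At P_1 = 29, P_2 = 22.05: Q_1 = 1236.4.
∂Q_1/∂P_2 = 12.
ε = (∂Q_1/∂P_2)(P_2/Q_1) = 12.0000 × 22.05/1236.4 ≈ 0.214.
%ΔQ_1 ≈ ε × %ΔP_2 = 0.214 × (-22.9%) = -4.9%.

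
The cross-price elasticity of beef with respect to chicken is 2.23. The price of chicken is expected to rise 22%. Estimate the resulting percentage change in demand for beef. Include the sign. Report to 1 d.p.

49.1%

%ΔQ ≈ ε × %ΔP of chicken = 2.23 × (22%) = 49.1%.
Demand for beef rises by about 49.1%.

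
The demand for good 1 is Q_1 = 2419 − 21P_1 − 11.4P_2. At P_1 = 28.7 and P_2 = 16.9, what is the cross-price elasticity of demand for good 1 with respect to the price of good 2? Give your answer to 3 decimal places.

At P_1 = 28.7 and P_2 = 16.9: Q_1 = 1623.64.
∂Q_1/∂P_2 = -11.4.
ε = (∂Q_1/∂P_2)(P_2/Q_1) = -11.4 × (16.9/1623.64) ≈ -0.119.
Since ε < 0, good 1 and good 2 are complements.

-0.119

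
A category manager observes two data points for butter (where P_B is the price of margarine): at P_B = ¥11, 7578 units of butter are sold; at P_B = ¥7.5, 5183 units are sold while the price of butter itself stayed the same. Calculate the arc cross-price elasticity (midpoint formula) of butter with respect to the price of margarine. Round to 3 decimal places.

0.992

ΔQ_A = 5183 − 7578 = -2395; ΔP_B = 7.5 − 11 = -3.5.
Midpoints: Q̄_A = 6380.5, P̄_B = 9.25.
ε = (ΔQ_A/Q̄_A)/(ΔP_B/P̄_B) = (-2395/6380.5)/(-3.5/9.25) ≈ 0.992.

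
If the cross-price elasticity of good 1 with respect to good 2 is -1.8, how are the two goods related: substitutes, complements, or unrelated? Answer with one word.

complements

ε = -1.8 < 0, so a higher price of good 2 lowers demand for good 1: complements.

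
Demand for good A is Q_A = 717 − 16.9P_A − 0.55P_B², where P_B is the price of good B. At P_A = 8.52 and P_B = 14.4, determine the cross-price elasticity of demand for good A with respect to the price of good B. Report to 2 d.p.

At P_A = 8.52 and P_B = 14.4: Q_A = 458.964.
∂Q_A/∂P_B = -1.1P_B = -1.1(14.4) = -15.8400.
ε = (∂Q_A/∂P_B)(P_B/Q_A) = -15.8400 × (14.4/458.964) ≈ -0.50.
ε < 0: complements.

-0.50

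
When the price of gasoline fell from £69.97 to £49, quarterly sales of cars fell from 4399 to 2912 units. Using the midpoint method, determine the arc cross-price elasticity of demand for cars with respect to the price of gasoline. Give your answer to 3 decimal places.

1.154

ΔQ_A = 2912 − 4399 = -1487; ΔP_B = 49 − 69.97 = -20.97.
Midpoints: Q̄_A = 3655.5, P̄_B = 59.48.
ε = (ΔQ_A/Q̄_A)/(ΔP_B/P̄_B) = (-1487/3655.5)/(-20.97/59.48) ≈ 1.154.
ε > 0: cars and gasoline are substitutes.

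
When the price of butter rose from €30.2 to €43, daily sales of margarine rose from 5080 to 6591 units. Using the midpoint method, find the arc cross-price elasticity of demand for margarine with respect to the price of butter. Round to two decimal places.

0.74

ΔQ_A = 6591 − 5080 = 1511; ΔP_B = 43 − 30.2 = 12.8.
Midpoints: Q̄_A = 5835.5, P̄_B = 36.60.
ε = (ΔQ_A/Q̄_A)/(ΔP_B/P̄_B) = (1511/5835.5)/(12.8/36.60) ≈ 0.74.
ε > 0: margarine and butter are substitutes.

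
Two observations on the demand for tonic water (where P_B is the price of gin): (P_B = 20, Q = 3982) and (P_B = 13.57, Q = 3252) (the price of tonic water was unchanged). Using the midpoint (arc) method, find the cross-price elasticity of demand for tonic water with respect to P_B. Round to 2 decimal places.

0.53

ΔQ_A = 3252 − 3982 = -730; ΔP_B = 13.57 − 20 = -6.43.
Midpoints: Q̄_A = 3617.0, P̄_B = 16.79.
ε = (ΔQ_A/Q̄_A)/(ΔP_B/P̄_B) = (-730/3617.0)/(-6.43/16.79) ≈ 0.53.
ε > 0: tonic water and gin are substitutes.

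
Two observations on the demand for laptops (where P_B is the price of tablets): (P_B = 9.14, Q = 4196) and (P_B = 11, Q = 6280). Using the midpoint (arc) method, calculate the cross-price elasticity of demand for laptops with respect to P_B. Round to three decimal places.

ΔQ_A = 6280 − 4196 = 2084; ΔP_B = 11 − 9.14 = 1.86.
Midpoints: Q̄_A = 5238.0, P̄_B = 10.07.
ε = (ΔQ_A/Q̄_A)/(ΔP_B/P̄_B) = (2084/5238.0)/(1.86/10.07) ≈ 2.154.
ε > 0: laptops and tablets are substitutes.

2.154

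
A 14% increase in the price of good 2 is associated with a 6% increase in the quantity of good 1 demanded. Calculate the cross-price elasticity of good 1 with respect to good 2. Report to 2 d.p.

0.43

ε = (%ΔQ of good 1) / (%ΔP of good 2) = (6%) / (14%) ≈ 0.43.
Positive cross-price elasticity: substitutes.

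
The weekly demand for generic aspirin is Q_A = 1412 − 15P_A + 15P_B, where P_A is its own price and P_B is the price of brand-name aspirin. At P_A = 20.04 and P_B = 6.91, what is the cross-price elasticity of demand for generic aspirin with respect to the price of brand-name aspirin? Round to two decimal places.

0.09

At P_A = 20.04 and P_B = 6.91: Q_A = 1215.05.
∂Q_A/∂P_B = 15.
ε = (∂Q_A/∂P_B)(P_B/Q_A) = 15 × (6.91/1215.05) ≈ 0.09.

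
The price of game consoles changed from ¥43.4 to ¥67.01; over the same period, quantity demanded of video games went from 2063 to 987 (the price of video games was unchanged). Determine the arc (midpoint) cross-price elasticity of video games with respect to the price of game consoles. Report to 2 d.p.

-1.65

ΔQ_A = 987 − 2063 = -1076; ΔP_B = 67.01 − 43.4 = 23.61.
Midpoints: Q̄_A = 1525.0, P̄_B = 55.20.
ε = (ΔQ_A/Q̄_A)/(ΔP_B/P̄_B) = (-1076/1525.0)/(23.61/55.20) ≈ -1.65.
ε < 0: video games and game consoles are complements.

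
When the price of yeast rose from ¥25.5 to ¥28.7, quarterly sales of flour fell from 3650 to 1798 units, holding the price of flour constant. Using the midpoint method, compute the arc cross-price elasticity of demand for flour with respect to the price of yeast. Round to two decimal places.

ΔQ_A = 1798 − 3650 = -1852; ΔP_B = 28.7 − 25.5 = 3.2.
Midpoints: Q̄_A = 2724.0, P̄_B = 27.10.
ε = (ΔQ_A/Q̄_A)/(ΔP_B/P̄_B) = (-1852/2724.0)/(3.2/27.10) ≈ -5.76.

-5.76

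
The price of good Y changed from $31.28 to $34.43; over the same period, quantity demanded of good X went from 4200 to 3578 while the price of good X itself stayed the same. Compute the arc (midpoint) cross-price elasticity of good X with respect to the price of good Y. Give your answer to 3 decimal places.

ΔQ_X = 3578 − 4200 = -622; ΔP_Y = 34.43 − 31.28 = 3.15.
Midpoints: Q̄_X = 3889.0, P̄_Y = 32.86.
ε = (ΔQ_X/Q̄_X)/(ΔP_Y/P̄_Y) = (-622/3889.0)/(3.15/32.86) ≈ -1.668.
ε < 0: good X and good Y are complements.

-1.668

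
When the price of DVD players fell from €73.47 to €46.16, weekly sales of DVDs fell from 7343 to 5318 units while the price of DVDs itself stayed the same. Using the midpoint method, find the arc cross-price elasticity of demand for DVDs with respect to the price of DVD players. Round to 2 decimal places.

0.70

ΔQ_A = 5318 − 7343 = -2025; ΔP_B = 46.16 − 73.47 = -27.31.
Midpoints: Q̄_A = 6330.5, P̄_B = 59.81.
ε = (ΔQ_A/Q̄_A)/(ΔP_B/P̄_B) = (-2025/6330.5)/(-27.31/59.81) ≈ 0.70.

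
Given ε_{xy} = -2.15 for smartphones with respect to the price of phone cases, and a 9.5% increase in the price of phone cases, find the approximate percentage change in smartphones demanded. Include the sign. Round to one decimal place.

%ΔQ ≈ ε × %ΔP of phone cases = -2.15 × (9.5%) = -20.4%.
Demand for smartphones falls by about 20.4%.

-20.4%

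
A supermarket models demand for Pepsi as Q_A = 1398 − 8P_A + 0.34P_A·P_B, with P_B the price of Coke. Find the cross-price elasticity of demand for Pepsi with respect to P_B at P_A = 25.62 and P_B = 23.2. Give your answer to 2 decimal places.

0.14

At P_A = 25.62 and P_B = 23.2: Q_A = 1395.131.
∂Q_A/∂P_B = 0.34P_A = 0.34(25.62) = 8.7108.
ε = (∂Q_A/∂P_B)(P_B/Q_A) = 8.7108 × (23.2/1395.131) ≈ 0.14.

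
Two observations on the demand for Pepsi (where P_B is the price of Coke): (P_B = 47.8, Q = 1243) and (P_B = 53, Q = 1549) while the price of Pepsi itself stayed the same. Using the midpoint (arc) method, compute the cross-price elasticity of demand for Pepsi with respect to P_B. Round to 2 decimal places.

ΔQ_A = 1549 − 1243 = 306; ΔP_B = 53 − 47.8 = 5.2.
Midpoints: Q̄_A = 1396.0, P̄_B = 50.40.
ε = (ΔQ_A/Q̄_A)/(ΔP_B/P̄_B) = (306/1396.0)/(5.2/50.40) ≈ 2.12.

2.12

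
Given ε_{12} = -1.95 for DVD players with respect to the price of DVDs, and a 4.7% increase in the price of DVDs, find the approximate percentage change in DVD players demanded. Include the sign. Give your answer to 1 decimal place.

%ΔQ ≈ ε × %ΔP of DVDs = -1.95 × (4.7%) = -9.2%.

-9.2%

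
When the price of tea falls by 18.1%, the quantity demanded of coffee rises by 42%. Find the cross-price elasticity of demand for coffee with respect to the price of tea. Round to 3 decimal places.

-2.320

ε = (%ΔQ of coffee) / (%ΔP of tea) = (42%) / (-18.1%) ≈ -2.320.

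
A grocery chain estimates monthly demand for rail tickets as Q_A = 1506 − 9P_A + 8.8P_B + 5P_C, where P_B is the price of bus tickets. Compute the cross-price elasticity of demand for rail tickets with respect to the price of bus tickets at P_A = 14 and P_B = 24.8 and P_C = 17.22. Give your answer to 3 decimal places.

At P_A = 14 and P_B = 24.8 and P_C = 17.22: Q_A = 1684.34.
∂Q_A/∂P_B = 8.8.
ε = (∂Q_A/∂P_B)(P_B/Q_A) = 8.8 × (24.8/1684.34) ≈ 0.130.

0.130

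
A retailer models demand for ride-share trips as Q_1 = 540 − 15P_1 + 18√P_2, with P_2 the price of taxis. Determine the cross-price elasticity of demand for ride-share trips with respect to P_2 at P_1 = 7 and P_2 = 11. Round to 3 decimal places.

At P_1 = 7 and P_2 = 11: Q_1 = 494.699.
∂Q_1/∂P_2 = 18/(2√P_2) = 18/(2√11) = 2.7136.
ε = (∂Q_1/∂P_2)(P_2/Q_1) = 2.7136 × (11/494.699) ≈ 0.060.
ε > 0: substitutes.

0.060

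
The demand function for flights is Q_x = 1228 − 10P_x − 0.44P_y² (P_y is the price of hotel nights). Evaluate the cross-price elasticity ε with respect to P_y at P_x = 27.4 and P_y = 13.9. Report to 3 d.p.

At P_x = 27.4 and P_y = 13.9: Q_x = 868.988.
∂Q_x/∂P_y = -0.88P_y = -0.88(13.9) = -12.2320.
ε = (∂Q_x/∂P_y)(P_y/Q_x) = -12.2320 × (13.9/868.988) ≈ -0.196.
ε < 0: complements.

-0.196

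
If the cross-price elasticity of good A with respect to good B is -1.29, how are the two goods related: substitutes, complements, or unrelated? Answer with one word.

complements

ε = -1.29 < 0, so a higher price of good B lowers demand for good A: complements.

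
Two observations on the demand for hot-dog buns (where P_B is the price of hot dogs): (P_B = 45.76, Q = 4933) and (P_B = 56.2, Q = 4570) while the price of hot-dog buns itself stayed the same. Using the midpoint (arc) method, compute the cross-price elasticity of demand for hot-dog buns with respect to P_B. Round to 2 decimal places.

ΔQ_A = 4570 − 4933 = -363; ΔP_B = 56.2 − 45.76 = 10.44.
Midpoints: Q̄_A = 4751.5, P̄_B = 50.98.
ε = (ΔQ_A/Q̄_A)/(ΔP_B/P̄_B) = (-363/4751.5)/(10.44/50.98) ≈ -0.37.
ε < 0: hot-dog buns and hot dogs are complements.

-0.37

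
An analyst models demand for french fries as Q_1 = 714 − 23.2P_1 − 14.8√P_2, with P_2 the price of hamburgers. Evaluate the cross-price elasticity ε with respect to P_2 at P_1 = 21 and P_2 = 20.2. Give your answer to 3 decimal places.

-0.208

At P_1 = 21 and P_2 = 20.2: Q_1 = 160.282.
∂Q_1/∂P_2 = -14.8/(2√P_2) = -14.8/(2√20.2) = -1.6465.
ε = (∂Q_1/∂P_2)(P_2/Q_1) = -1.6465 × (20.2/160.282) ≈ -0.208.
ε < 0: complements.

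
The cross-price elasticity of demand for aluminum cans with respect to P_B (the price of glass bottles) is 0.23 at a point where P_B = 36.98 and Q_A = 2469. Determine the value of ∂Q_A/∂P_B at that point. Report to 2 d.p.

ε = (∂Q_A/∂P_B)·(P_B/Q_A) ⇒ ∂Q_A/∂P_B = ε·Q_A/P_B = 0.23 × 2469/36.98 ≈ 15.36.

15.36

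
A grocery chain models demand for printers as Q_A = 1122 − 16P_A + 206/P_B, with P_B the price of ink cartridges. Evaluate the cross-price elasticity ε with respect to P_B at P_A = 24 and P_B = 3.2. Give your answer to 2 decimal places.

At P_A = 24 and P_B = 3.2: Q_A = 802.375.
∂Q_A/∂P_B = −206/P_B² = -20.1172.
ε = (∂Q_A/∂P_B)(P_B/Q_A) = -20.1172 × (3.2/802.375) ≈ -0.08.
ε < 0: complements.

-0.08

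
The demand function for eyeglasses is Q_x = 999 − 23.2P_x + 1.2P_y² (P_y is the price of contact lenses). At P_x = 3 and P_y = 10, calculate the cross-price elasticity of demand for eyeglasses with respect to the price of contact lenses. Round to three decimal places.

At P_x = 3 and P_y = 10: Q_x = 1049.4.
∂Q_x/∂P_y = 2.4P_y = 2.4(10) = 24.0000.
ε = (∂Q_x/∂P_y)(P_y/Q_x) = 24.0000 × (10/1049.4) ≈ 0.229.
ε > 0: substitutes.

0.229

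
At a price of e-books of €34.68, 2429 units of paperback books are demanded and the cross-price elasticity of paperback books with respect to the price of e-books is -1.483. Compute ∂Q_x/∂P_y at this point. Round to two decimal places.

-103.87

ε = (∂Q_x/∂P_y)·(P_y/Q_x) ⇒ ∂Q_x/∂P_y = ε·Q_x/P_y = -1.483 × 2429/34.68 ≈ -103.87.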